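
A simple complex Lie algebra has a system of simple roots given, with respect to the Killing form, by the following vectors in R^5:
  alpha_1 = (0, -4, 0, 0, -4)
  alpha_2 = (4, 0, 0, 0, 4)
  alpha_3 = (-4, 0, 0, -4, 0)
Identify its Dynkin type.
A3

Compute the Cartan integers a_ij = 2(alpha_i, alpha_j)/(alpha_j, alpha_j); the resulting 3x3 Cartan matrix is
[[2, -1, 0], [-1, 2, -1], [0, -1, 2]].
All simple roots have the same length, so the diagram is simply laced. The associated Dynkin diagram is a chain of 3 nodes with single edges (A_3), so the type is A_3 (the algebra sl(4)).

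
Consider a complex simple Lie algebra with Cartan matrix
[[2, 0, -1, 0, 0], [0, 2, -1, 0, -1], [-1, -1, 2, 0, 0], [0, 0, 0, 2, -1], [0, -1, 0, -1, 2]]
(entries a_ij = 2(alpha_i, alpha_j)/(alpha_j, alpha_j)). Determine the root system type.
A_5

The matrix has rank 5 with 2's on the diagonal. Reading the off-diagonal entries as Dynkin edges (a single edge where a_ij = a_ji = -1; a double or triple edge where a_ij * a_ji = 2 or 3), the diagram is a chain of 5 nodes with single edges (A_5). One simple-root ordering that puts it in standard form is (alpha_1, alpha_3, alpha_2, alpha_5, alpha_4). So the algebra is type A_5, i.e. sl(6).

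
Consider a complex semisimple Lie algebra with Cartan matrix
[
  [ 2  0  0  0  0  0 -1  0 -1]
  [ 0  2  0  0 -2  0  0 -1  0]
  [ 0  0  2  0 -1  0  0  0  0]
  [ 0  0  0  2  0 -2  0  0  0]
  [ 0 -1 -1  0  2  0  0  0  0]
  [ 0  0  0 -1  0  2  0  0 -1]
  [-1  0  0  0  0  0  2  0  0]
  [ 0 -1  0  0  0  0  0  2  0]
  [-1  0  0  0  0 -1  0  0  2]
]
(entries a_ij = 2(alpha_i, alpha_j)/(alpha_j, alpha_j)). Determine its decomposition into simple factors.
C_5 + F_4

The diagram associated to this matrix has two connected components: the simple roots {alpha_1, alpha_4, alpha_6, alpha_7, alpha_9} form a chain of 5 nodes with a double edge at one end; the terminal node there is the unique long simple root (C_5), and {alpha_2, alpha_3, alpha_5, alpha_8} form a chain of 4 nodes with a double edge between the middle two (F_4). A semisimple Lie algebra decomposes uniquely as the direct sum of simple ideals, one per connected component of its Dynkin diagram, so g ≅ C_5 ⊕ F_4 (dimension 55 + 52 = 107).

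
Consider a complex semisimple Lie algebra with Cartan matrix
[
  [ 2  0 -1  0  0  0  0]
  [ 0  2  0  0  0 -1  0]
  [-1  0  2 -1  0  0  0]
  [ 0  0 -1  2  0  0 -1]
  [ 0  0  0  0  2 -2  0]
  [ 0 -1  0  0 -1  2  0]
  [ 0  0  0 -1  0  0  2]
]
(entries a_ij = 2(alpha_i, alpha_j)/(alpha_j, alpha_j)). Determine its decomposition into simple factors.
A4 ⊕ C3

The diagram associated to this matrix has two connected components: the simple roots {alpha_1, alpha_3, alpha_4, alpha_7} form a chain of 4 nodes with single edges (A_4), and {alpha_2, alpha_5, alpha_6} form a chain of 3 nodes with a double edge at one end; the terminal node there is the unique long simple root (C_3). A semisimple Lie algebra decomposes uniquely as the direct sum of simple ideals, one per connected component of its Dynkin diagram, so g ≅ A_4 ⊕ C_3 (dimension 24 + 21 = 45).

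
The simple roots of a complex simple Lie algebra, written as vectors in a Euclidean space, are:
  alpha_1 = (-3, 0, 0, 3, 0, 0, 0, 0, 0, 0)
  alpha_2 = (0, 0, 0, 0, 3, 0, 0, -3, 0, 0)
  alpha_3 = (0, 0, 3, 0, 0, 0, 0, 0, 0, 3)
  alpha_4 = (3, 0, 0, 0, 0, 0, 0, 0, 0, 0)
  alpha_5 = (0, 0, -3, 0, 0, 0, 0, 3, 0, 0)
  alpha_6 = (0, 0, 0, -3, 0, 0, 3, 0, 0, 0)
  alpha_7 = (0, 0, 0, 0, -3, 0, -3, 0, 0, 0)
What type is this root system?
Compute the Cartan integers a_ij = 2(alpha_i, alpha_j)/(alpha_j, alpha_j); the resulting 7x7 Cartan matrix is
[[2, 0, 0, -2, 0, -1, 0], [0, 2, 0, 0, -1, 0, -1], [0, 0, 2, 0, -1, 0, 0], [-1, 0, 0, 2, 0, 0, 0], [0, -1, -1, 0, 2, 0, 0], [-1, 0, 0, 0, 0, 2, -1], [0, -1, 0, 0, 0, -1, 2]].
The roots have two lengths (squared-length ratio 2:1); the short ones are alpha_{4}. The associated Dynkin diagram is a chain of 7 nodes with a double edge at one end; the terminal node there is the unique short simple root (B_7), so the type is B_7 (the algebra so(15)).

type B_7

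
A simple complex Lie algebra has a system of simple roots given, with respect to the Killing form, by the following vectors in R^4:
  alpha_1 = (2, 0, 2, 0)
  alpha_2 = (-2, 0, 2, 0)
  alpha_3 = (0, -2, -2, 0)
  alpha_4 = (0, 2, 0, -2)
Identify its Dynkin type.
D_4 (so(8))

Compute the Cartan integers a_ij = 2(alpha_i, alpha_j)/(alpha_j, alpha_j); the resulting 4x4 Cartan matrix is
[[2, 0, -1, 0], [0, 2, -1, 0], [-1, -1, 2, -1], [0, 0, -1, 2]].
All simple roots have the same length, so the diagram is simply laced. The associated Dynkin diagram is a chain of 2 nodes with a fork of two nodes at one end (D_4), so the type is D_4 (the algebra so(8)).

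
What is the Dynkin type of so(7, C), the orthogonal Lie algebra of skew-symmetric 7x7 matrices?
This is so(7) with 7 odd, which has dimension 7(7-1)/2 = 21 and rank (7-1)/2 = 3. In the classification of classical Lie algebras, the orthogonal algebra so(2n+1) in an odd number of variables has type B_n; here n = 3, so the Dynkin diagram is a chain of 3 nodes with a double edge at one end; the terminal node there is the unique short simple root (B_3). Hence the type is B_3.

B_3 (so(7))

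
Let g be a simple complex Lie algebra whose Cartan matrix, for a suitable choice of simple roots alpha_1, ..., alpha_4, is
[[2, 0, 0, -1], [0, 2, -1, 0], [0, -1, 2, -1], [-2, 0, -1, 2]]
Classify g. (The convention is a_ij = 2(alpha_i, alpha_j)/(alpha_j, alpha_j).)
The matrix has rank 4 with 2's on the diagonal. Reading the off-diagonal entries as Dynkin edges (a single edge where a_ij = a_ji = -1; a double or triple edge where a_ij * a_ji = 2 or 3), the diagram is a chain of 4 nodes with a double edge at one end; the terminal node there is the unique short simple root (B_4). One simple-root ordering that puts it in standard form is (alpha_2, alpha_3, alpha_4, alpha_1). So the algebra is type B_4, i.e. so(9).

B4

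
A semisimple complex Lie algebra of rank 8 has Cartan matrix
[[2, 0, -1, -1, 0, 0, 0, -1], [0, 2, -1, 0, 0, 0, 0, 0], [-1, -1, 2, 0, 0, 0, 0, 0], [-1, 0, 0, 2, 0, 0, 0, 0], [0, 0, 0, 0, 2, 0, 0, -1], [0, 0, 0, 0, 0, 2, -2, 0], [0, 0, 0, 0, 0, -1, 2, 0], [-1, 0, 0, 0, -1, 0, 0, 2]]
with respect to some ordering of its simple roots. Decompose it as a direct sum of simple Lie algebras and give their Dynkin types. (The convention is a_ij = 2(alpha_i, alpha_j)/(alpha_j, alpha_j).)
The diagram associated to this matrix has two connected components: the simple roots {alpha_6, alpha_7} form a chain of 2 nodes with a double edge at one end; the terminal node there is the unique short simple root (B_2), and {alpha_1, alpha_2, alpha_3, alpha_4, alpha_5, alpha_8} form a chain of 5 nodes with one extra node attached to the third node from one end (E_6). A semisimple Lie algebra decomposes uniquely as the direct sum of simple ideals, one per connected component of its Dynkin diagram, so g ≅ B_2 ⊕ E_6 (dimension 10 + 78 = 88).

B_2 (so(5)) + E_6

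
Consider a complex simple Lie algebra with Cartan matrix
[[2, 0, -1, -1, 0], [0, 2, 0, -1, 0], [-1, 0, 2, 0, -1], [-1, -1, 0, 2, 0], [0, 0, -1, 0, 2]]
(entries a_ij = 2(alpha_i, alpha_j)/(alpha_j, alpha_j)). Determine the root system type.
The matrix has rank 5 with 2's on the diagonal. Reading the off-diagonal entries as Dynkin edges (a single edge where a_ij = a_ji = -1; a double or triple edge where a_ij * a_ji = 2 or 3), the diagram is a chain of 5 nodes with single edges (A_5). One simple-root ordering that puts it in standard form is (alpha_2, alpha_4, alpha_1, alpha_3, alpha_5). So the algebra is type A_5, i.e. sl(6).

A_5 (sl(6))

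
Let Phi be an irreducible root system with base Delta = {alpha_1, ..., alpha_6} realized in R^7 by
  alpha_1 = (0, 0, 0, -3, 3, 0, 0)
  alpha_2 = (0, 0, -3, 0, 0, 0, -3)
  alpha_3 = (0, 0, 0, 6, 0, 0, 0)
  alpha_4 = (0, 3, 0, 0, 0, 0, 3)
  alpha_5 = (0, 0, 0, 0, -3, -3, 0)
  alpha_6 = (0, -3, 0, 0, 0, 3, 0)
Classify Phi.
Compute the Cartan integers a_ij = 2(alpha_i, alpha_j)/(alpha_j, alpha_j); the resulting 6x6 Cartan matrix is
[[2, 0, -1, 0, -1, 0], [0, 2, 0, -1, 0, 0], [-2, 0, 2, 0, 0, 0], [0, -1, 0, 2, 0, -1], [-1, 0, 0, 0, 2, -1], [0, 0, 0, -1, -1, 2]].
The roots have two lengths (squared-length ratio 2:1); the short ones are alpha_{1,2,4,5,6}. The associated Dynkin diagram is a chain of 6 nodes with a double edge at one end; the terminal node there is the unique long simple root (C_6), so the type is C_6 (the algebra sp(12)).

C_6 (sp(12))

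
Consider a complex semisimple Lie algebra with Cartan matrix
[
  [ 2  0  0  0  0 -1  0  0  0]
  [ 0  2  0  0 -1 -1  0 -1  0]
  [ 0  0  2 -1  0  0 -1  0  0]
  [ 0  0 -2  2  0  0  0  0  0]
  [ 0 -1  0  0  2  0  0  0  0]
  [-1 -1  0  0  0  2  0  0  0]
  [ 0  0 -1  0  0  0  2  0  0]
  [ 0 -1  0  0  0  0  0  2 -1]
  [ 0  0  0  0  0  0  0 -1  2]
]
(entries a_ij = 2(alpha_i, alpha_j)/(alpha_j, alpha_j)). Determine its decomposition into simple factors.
The diagram associated to this matrix has two connected components: the simple roots {alpha_3, alpha_4, alpha_7} form a chain of 3 nodes with a double edge at one end; the terminal node there is the unique long simple root (C_3), and {alpha_1, alpha_2, alpha_5, alpha_6, alpha_8, alpha_9} form a chain of 5 nodes with one extra node attached to the third node from one end (E_6). A semisimple Lie algebra decomposes uniquely as the direct sum of simple ideals, one per connected component of its Dynkin diagram, so g ≅ C_3 ⊕ E_6 (dimension 21 + 78 = 99).

C3 + E6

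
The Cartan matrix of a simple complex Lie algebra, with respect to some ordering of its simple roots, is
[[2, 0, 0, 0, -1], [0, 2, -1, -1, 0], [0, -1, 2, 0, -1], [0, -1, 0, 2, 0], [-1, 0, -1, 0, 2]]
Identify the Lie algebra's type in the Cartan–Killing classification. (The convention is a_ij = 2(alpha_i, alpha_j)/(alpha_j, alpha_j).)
type A_5

The matrix has rank 5 with 2's on the diagonal. Reading the off-diagonal entries as Dynkin edges (a single edge where a_ij = a_ji = -1; a double or triple edge where a_ij * a_ji = 2 or 3), the diagram is a chain of 5 nodes with single edges (A_5). One simple-root ordering that puts it in standard form is (alpha_1, alpha_5, alpha_3, alpha_2, alpha_4). So the algebra is type A_5, i.e. sl(6).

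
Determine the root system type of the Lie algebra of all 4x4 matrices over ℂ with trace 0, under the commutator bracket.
This is sl(4), which has dimension 4^2 - 1 = 15 and rank 4 - 1 = 3 (a Cartan subalgebra is the diagonal traceless matrices). In the classification of classical Lie algebras, the special linear algebra sl(n+1) has type A_n; here n = 3, so the Dynkin diagram is a chain of 3 nodes with single edges (A_3). Hence the type is A_3.

A3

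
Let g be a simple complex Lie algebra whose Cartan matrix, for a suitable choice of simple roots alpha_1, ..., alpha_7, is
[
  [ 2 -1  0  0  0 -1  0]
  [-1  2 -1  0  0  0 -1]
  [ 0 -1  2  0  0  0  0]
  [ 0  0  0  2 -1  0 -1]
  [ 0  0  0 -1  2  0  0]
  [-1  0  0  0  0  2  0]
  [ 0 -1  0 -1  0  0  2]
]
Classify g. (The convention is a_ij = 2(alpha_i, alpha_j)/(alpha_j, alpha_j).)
The matrix has rank 7 with 2's on the diagonal. Reading the off-diagonal entries as Dynkin edges (a single edge where a_ij = a_ji = -1; a double or triple edge where a_ij * a_ji = 2 or 3), the diagram is a chain of 6 nodes with one extra node attached to the third node from one end (E_7). One simple-root ordering that puts it in standard form is (alpha_6, alpha_3, alpha_1, alpha_2, alpha_7, alpha_4, alpha_5). So the algebra is type E_7.

E7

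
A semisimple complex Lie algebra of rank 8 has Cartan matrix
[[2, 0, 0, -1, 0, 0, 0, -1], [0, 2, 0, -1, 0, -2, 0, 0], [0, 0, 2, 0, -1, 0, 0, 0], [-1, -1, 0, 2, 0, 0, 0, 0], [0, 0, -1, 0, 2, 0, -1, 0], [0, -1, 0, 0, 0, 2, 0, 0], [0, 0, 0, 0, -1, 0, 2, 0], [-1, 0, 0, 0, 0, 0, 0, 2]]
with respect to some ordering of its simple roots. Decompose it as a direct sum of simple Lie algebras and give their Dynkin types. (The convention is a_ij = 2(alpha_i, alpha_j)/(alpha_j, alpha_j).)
A_3 (sl(4)) ⊕ B_5 (so(11))

The diagram associated to this matrix has two connected components: the simple roots {alpha_3, alpha_5, alpha_7} form a chain of 3 nodes with single edges (A_3), and {alpha_1, alpha_2, alpha_4, alpha_6, alpha_8} form a chain of 5 nodes with a double edge at one end; the terminal node there is the unique short simple root (B_5). A semisimple Lie algebra decomposes uniquely as the direct sum of simple ideals, one per connected component of its Dynkin diagram, so g ≅ A_3 ⊕ B_5 (dimension 15 + 55 = 70).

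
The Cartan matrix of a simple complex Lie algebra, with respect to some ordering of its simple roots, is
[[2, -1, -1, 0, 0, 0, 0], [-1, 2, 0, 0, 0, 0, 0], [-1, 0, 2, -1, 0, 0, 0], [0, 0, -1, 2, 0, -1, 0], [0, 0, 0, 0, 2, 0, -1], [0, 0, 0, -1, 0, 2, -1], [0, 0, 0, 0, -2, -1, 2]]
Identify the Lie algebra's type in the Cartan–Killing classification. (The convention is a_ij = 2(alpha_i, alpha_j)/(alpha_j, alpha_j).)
B7

The matrix has rank 7 with 2's on the diagonal. Reading the off-diagonal entries as Dynkin edges (a single edge where a_ij = a_ji = -1; a double or triple edge where a_ij * a_ji = 2 or 3), the diagram is a chain of 7 nodes with a double edge at one end; the terminal node there is the unique short simple root (B_7). One simple-root ordering that puts it in standard form is (alpha_2, alpha_1, alpha_3, alpha_4, alpha_6, alpha_7, alpha_5). So the algebra is type B_7, i.e. so(15).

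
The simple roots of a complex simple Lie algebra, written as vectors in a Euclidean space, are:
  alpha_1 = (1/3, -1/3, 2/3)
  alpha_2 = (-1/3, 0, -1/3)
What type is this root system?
Compute the Cartan integers a_ij = 2(alpha_i, alpha_j)/(alpha_j, alpha_j); the resulting 2x2 Cartan matrix is
[[2, -3], [-1, 2]].
The roots have two lengths (squared-length ratio 3:1); the short ones are alpha_{2}. The associated Dynkin diagram is two nodes joined by a triple edge (G_2), so the type is G_2.

G_2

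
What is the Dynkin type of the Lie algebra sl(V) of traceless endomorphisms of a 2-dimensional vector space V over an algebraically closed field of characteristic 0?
A_1 (sl(2))

This is sl(2), which has dimension 2^2 - 1 = 3 and rank 2 - 1 = 1 (a Cartan subalgebra is the diagonal traceless matrices). In the classification of classical Lie algebras, the special linear algebra sl(n+1) has type A_n; here n = 1, so the Dynkin diagram is a chain of 1 nodes with single edges (A_1). Hence the type is A_1.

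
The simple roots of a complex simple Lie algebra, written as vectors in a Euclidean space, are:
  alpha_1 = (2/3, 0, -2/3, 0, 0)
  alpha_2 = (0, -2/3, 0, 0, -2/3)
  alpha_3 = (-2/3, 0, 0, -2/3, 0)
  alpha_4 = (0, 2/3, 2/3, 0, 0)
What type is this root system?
A_4

Compute the Cartan integers a_ij = 2(alpha_i, alpha_j)/(alpha_j, alpha_j); the resulting 4x4 Cartan matrix is
[[2, 0, -1, -1], [0, 2, 0, -1], [-1, 0, 2, 0], [-1, -1, 0, 2]].
All simple roots have the same length, so the diagram is simply laced. The associated Dynkin diagram is a chain of 4 nodes with single edges (A_4), so the type is A_4 (the algebra sl(5)).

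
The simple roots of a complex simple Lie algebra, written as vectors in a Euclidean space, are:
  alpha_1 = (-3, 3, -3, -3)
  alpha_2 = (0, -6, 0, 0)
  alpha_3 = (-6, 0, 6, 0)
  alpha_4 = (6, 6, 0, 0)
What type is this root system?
Compute the Cartan integers a_ij = 2(alpha_i, alpha_j)/(alpha_j, alpha_j); the resulting 4x4 Cartan matrix is
[[2, -1, 0, 0], [-1, 2, 0, -1], [0, 0, 2, -1], [0, -2, -1, 2]].
The roots have two lengths (squared-length ratio 2:1); the short ones are alpha_{1,2}. The associated Dynkin diagram is a chain of 4 nodes with a double edge between the middle two (F_4), so the type is F_4.

F_4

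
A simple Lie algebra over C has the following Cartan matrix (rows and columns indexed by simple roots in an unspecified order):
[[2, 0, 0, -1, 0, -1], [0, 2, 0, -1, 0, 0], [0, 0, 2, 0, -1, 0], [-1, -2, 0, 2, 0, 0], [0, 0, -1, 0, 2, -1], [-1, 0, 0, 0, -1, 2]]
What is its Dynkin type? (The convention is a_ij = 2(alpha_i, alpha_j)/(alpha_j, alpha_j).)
The matrix has rank 6 with 2's on the diagonal. Reading the off-diagonal entries as Dynkin edges (a single edge where a_ij = a_ji = -1; a double or triple edge where a_ij * a_ji = 2 or 3), the diagram is a chain of 6 nodes with a double edge at one end; the terminal node there is the unique short simple root (B_6). One simple-root ordering that puts it in standard form is (alpha_3, alpha_5, alpha_6, alpha_1, alpha_4, alpha_2). So the algebra is type B_6, i.e. so(13).

B_6 (so(13))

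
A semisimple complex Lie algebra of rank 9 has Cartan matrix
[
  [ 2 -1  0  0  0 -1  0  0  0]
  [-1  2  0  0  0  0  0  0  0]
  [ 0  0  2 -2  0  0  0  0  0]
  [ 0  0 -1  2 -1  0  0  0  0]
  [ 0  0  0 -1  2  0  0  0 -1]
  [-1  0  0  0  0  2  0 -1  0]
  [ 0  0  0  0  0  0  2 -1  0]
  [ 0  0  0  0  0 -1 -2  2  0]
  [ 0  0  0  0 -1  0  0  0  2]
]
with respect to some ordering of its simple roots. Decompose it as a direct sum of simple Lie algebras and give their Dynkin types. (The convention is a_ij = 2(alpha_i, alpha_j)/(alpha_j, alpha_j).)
The diagram associated to this matrix has two connected components: the simple roots {alpha_1, alpha_2, alpha_6, alpha_7, alpha_8} form a chain of 5 nodes with a double edge at one end; the terminal node there is the unique short simple root (B_5), and {alpha_3, alpha_4, alpha_5, alpha_9} form a chain of 4 nodes with a double edge at one end; the terminal node there is the unique long simple root (C_4). A semisimple Lie algebra decomposes uniquely as the direct sum of simple ideals, one per connected component of its Dynkin diagram, so g ≅ B_5 ⊕ C_4 (dimension 55 + 36 = 91).

B_5 + C_4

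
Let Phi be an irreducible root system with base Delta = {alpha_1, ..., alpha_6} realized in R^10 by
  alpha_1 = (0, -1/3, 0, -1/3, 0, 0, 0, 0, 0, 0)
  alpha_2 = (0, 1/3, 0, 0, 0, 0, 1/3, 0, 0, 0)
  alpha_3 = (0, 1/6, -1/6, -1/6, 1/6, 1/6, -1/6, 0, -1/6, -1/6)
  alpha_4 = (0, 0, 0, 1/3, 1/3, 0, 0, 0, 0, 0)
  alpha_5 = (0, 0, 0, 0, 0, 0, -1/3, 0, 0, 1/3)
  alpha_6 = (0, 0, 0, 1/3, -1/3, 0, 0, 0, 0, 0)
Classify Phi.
E6

Compute the Cartan integers a_ij = 2(alpha_i, alpha_j)/(alpha_j, alpha_j); the resulting 6x6 Cartan matrix is
[[2, -1, 0, -1, 0, -1], [-1, 2, 0, 0, -1, 0], [0, 0, 2, 0, 0, -1], [-1, 0, 0, 2, 0, 0], [0, -1, 0, 0, 2, 0], [-1, 0, -1, 0, 0, 2]].
All simple roots have the same length, so the diagram is simply laced. The associated Dynkin diagram is a chain of 5 nodes with one extra node attached to the third node from one end (E_6), so the type is E_6.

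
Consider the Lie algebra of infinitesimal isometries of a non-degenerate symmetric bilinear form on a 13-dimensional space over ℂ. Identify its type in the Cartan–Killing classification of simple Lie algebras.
This is so(13) with 13 odd, which has dimension 13(13-1)/2 = 78 and rank (13-1)/2 = 6. In the classification of classical Lie algebras, the orthogonal algebra so(2n+1) in an odd number of variables has type B_n; here n = 6, so the Dynkin diagram is a chain of 6 nodes with a double edge at one end; the terminal node there is the unique short simple root (B_6). Hence the type is B_6.

type B_6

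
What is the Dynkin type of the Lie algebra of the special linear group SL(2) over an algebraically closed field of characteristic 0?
type A_1

This is sl(2), which has dimension 2^2 - 1 = 3 and rank 2 - 1 = 1 (a Cartan subalgebra is the diagonal traceless matrices). In the classification of classical Lie algebras, the special linear algebra sl(n+1) has type A_n; here n = 1, so the Dynkin diagram is a chain of 1 nodes with single edges (A_1). Hence the type is A_1.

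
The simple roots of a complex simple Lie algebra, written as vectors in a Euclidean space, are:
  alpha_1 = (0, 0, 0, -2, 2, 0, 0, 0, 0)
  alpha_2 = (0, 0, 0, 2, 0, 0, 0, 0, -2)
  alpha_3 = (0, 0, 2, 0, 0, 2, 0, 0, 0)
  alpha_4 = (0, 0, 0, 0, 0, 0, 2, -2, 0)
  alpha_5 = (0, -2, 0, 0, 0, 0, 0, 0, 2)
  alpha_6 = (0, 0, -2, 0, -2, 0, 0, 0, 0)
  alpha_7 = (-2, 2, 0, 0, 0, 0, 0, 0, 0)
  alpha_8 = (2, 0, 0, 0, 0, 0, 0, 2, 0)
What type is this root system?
Compute the Cartan integers a_ij = 2(alpha_i, alpha_j)/(alpha_j, alpha_j); the resulting 8x8 Cartan matrix is
[[2, -1, 0, 0, 0, -1, 0, 0], [-1, 2, 0, 0, -1, 0, 0, 0], [0, 0, 2, 0, 0, -1, 0, 0], [0, 0, 0, 2, 0, 0, 0, -1], [0, -1, 0, 0, 2, 0, -1, 0], [-1, 0, -1, 0, 0, 2, 0, 0], [0, 0, 0, 0, -1, 0, 2, -1], [0, 0, 0, -1, 0, 0, -1, 2]].
All simple roots have the same length, so the diagram is simply laced. The associated Dynkin diagram is a chain of 8 nodes with single edges (A_8), so the type is A_8 (the algebra sl(9)).

A_8 (sl(9))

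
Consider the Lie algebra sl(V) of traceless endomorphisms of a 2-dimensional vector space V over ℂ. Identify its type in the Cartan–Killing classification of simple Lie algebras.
A1

This is sl(2), which has dimension 2^2 - 1 = 3 and rank 2 - 1 = 1 (a Cartan subalgebra is the diagonal traceless matrices). In the classification of classical Lie algebras, the special linear algebra sl(n+1) has type A_n; here n = 1, so the Dynkin diagram is a chain of 1 nodes with single edges (A_1). Hence the type is A_1.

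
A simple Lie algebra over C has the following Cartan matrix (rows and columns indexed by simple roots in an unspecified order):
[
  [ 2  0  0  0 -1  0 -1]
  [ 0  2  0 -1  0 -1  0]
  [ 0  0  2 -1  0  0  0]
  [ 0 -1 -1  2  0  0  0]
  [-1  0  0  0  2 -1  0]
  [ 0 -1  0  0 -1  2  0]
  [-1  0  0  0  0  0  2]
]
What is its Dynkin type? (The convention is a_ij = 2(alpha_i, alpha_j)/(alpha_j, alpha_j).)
A_7 (sl(8))

The matrix has rank 7 with 2's on the diagonal. Reading the off-diagonal entries as Dynkin edges (a single edge where a_ij = a_ji = -1; a double or triple edge where a_ij * a_ji = 2 or 3), the diagram is a chain of 7 nodes with single edges (A_7). One simple-root ordering that puts it in standard form is (alpha_7, alpha_1, alpha_5, alpha_6, alpha_2, alpha_4, alpha_3). So the algebra is type A_7, i.e. sl(8).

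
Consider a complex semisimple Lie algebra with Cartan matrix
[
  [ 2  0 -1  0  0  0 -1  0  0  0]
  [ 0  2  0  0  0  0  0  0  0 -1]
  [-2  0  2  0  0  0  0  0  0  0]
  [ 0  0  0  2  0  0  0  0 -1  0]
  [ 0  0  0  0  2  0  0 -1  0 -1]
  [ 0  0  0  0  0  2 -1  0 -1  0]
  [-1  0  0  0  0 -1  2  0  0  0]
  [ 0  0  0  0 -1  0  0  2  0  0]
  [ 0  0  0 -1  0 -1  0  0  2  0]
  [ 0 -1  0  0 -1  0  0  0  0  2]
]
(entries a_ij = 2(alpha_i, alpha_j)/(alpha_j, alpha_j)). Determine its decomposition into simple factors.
The diagram associated to this matrix has two connected components: the simple roots {alpha_2, alpha_5, alpha_8, alpha_10} form a chain of 4 nodes with single edges (A_4), and {alpha_1, alpha_3, alpha_4, alpha_6, alpha_7, alpha_9} form a chain of 6 nodes with a double edge at one end; the terminal node there is the unique long simple root (C_6). A semisimple Lie algebra decomposes uniquely as the direct sum of simple ideals, one per connected component of its Dynkin diagram, so g ≅ A_4 ⊕ C_6 (dimension 24 + 78 = 102).

type A_4 ⊕ type C_6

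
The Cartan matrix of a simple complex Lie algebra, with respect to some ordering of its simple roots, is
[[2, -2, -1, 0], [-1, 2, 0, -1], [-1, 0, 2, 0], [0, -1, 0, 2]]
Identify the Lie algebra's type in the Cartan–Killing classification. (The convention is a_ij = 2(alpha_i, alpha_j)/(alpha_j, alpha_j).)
type F_4

The matrix has rank 4 with 2's on the diagonal. Reading the off-diagonal entries as Dynkin edges (a single edge where a_ij = a_ji = -1; a double or triple edge where a_ij * a_ji = 2 or 3), the diagram is a chain of 4 nodes with a double edge between the middle two (F_4). One simple-root ordering that puts it in standard form is (alpha_3, alpha_1, alpha_2, alpha_4). So the algebra is type F_4.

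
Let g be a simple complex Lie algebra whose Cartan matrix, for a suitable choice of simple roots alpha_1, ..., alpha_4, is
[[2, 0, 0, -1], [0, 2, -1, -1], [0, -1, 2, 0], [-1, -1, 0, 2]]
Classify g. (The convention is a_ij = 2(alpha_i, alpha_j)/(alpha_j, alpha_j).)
A4

The matrix has rank 4 with 2's on the diagonal. Reading the off-diagonal entries as Dynkin edges (a single edge where a_ij = a_ji = -1; a double or triple edge where a_ij * a_ji = 2 or 3), the diagram is a chain of 4 nodes with single edges (A_4). One simple-root ordering that puts it in standard form is (alpha_3, alpha_2, alpha_4, alpha_1). So the algebra is type A_4, i.e. sl(5).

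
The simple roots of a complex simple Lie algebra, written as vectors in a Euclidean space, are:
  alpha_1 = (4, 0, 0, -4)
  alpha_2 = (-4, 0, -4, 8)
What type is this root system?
Compute the Cartan integers a_ij = 2(alpha_i, alpha_j)/(alpha_j, alpha_j); the resulting 2x2 Cartan matrix is
[[2, -1], [-3, 2]].
The roots have two lengths (squared-length ratio 3:1); the short ones are alpha_{1}. The associated Dynkin diagram is two nodes joined by a triple edge (G_2), so the type is G_2.

G_2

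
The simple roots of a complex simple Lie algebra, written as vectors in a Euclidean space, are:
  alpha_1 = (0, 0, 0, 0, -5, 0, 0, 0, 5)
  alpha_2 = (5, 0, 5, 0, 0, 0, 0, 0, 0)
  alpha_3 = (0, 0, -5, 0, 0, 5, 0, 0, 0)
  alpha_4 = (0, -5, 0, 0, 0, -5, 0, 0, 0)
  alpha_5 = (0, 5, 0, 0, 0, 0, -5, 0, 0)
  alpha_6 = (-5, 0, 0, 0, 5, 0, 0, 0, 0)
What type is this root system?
A6

Compute the Cartan integers a_ij = 2(alpha_i, alpha_j)/(alpha_j, alpha_j); the resulting 6x6 Cartan matrix is
[[2, 0, 0, 0, 0, -1], [0, 2, -1, 0, 0, -1], [0, -1, 2, -1, 0, 0], [0, 0, -1, 2, -1, 0], [0, 0, 0, -1, 2, 0], [-1, -1, 0, 0, 0, 2]].
All simple roots have the same length, so the diagram is simply laced. The associated Dynkin diagram is a chain of 6 nodes with single edges (A_6), so the type is A_6 (the algebra sl(7)).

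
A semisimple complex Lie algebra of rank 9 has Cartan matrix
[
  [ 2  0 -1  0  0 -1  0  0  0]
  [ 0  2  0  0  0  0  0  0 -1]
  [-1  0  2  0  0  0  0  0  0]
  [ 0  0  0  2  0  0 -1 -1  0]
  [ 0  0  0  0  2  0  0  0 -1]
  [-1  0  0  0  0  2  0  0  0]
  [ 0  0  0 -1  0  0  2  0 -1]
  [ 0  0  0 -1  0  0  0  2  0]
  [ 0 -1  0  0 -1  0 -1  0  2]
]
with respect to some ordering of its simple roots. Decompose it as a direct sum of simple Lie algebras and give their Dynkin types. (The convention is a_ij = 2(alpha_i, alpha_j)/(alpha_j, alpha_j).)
The diagram associated to this matrix has two connected components: the simple roots {alpha_1, alpha_3, alpha_6} form a chain of 3 nodes with single edges (A_3), and {alpha_2, alpha_4, alpha_5, alpha_7, alpha_8, alpha_9} form a chain of 4 nodes with a fork of two nodes at one end (D_6). A semisimple Lie algebra decomposes uniquely as the direct sum of simple ideals, one per connected component of its Dynkin diagram, so g ≅ A_3 ⊕ D_6 (dimension 15 + 66 = 81).

type A_3 + type D_6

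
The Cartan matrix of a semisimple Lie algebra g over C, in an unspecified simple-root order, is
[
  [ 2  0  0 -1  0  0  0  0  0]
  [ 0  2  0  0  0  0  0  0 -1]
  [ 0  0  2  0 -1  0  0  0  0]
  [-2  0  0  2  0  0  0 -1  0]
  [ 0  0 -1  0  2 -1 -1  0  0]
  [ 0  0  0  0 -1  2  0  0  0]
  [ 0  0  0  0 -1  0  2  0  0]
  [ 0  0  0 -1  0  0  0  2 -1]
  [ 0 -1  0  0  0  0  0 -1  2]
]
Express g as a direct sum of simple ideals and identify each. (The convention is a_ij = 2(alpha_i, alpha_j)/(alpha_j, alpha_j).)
B_5 (so(11)) + D_4 (so(8))

The diagram associated to this matrix has two connected components: the simple roots {alpha_1, alpha_2, alpha_4, alpha_8, alpha_9} form a chain of 5 nodes with a double edge at one end; the terminal node there is the unique short simple root (B_5), and {alpha_3, alpha_5, alpha_6, alpha_7} form a chain of 2 nodes with a fork of two nodes at one end (D_4). A semisimple Lie algebra decomposes uniquely as the direct sum of simple ideals, one per connected component of its Dynkin diagram, so g ≅ B_5 ⊕ D_4 (dimension 55 + 28 = 83).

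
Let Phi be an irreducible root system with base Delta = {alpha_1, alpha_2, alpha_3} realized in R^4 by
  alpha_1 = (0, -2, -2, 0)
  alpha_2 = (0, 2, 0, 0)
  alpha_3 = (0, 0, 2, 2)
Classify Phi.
type B_3

Compute the Cartan integers a_ij = 2(alpha_i, alpha_j)/(alpha_j, alpha_j); the resulting 3x3 Cartan matrix is
[[2, -2, -1], [-1, 2, 0], [-1, 0, 2]].
The roots have two lengths (squared-length ratio 2:1); the short ones are alpha_{2}. The associated Dynkin diagram is a chain of 3 nodes with a double edge at one end; the terminal node there is the unique short simple root (B_3), so the type is B_3 (the algebra so(7)).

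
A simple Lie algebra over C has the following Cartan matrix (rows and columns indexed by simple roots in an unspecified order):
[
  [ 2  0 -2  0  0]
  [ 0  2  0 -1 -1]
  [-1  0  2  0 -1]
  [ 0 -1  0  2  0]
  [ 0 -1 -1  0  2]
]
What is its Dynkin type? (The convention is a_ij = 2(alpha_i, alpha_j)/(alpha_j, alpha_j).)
The matrix has rank 5 with 2's on the diagonal. Reading the off-diagonal entries as Dynkin edges (a single edge where a_ij = a_ji = -1; a double or triple edge where a_ij * a_ji = 2 or 3), the diagram is a chain of 5 nodes with a double edge at one end; the terminal node there is the unique long simple root (C_5). One simple-root ordering that puts it in standard form is (alpha_4, alpha_2, alpha_5, alpha_3, alpha_1). So the algebra is type C_5, i.e. sp(10).

C_5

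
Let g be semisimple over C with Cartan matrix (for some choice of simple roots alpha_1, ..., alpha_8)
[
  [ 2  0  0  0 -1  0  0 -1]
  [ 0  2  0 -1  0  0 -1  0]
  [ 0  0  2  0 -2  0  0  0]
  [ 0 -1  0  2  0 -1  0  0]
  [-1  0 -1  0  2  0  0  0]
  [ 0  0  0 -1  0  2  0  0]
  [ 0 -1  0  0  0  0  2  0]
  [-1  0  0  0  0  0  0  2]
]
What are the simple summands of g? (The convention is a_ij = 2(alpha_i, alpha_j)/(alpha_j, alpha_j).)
A4 + C4

The diagram associated to this matrix has two connected components: the simple roots {alpha_2, alpha_4, alpha_6, alpha_7} form a chain of 4 nodes with single edges (A_4), and {alpha_1, alpha_3, alpha_5, alpha_8} form a chain of 4 nodes with a double edge at one end; the terminal node there is the unique long simple root (C_4). A semisimple Lie algebra decomposes uniquely as the direct sum of simple ideals, one per connected component of its Dynkin diagram, so g ≅ A_4 ⊕ C_4 (dimension 24 + 36 = 60).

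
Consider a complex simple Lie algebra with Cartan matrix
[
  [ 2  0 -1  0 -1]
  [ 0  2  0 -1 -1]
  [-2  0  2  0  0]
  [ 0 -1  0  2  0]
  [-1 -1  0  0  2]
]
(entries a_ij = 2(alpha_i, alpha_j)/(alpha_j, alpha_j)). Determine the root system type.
C_5

The matrix has rank 5 with 2's on the diagonal. Reading the off-diagonal entries as Dynkin edges (a single edge where a_ij = a_ji = -1; a double or triple edge where a_ij * a_ji = 2 or 3), the diagram is a chain of 5 nodes with a double edge at one end; the terminal node there is the unique long simple root (C_5). One simple-root ordering that puts it in standard form is (alpha_4, alpha_2, alpha_5, alpha_1, alpha_3). So the algebra is type C_5, i.e. sp(10).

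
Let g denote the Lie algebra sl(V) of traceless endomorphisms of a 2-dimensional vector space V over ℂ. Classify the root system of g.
A_1

This is sl(2), which has dimension 2^2 - 1 = 3 and rank 2 - 1 = 1 (a Cartan subalgebra is the diagonal traceless matrices). In the classification of classical Lie algebras, the special linear algebra sl(n+1) has type A_n; here n = 1, so the Dynkin diagram is a chain of 1 nodes with single edges (A_1). Hence the type is A_1.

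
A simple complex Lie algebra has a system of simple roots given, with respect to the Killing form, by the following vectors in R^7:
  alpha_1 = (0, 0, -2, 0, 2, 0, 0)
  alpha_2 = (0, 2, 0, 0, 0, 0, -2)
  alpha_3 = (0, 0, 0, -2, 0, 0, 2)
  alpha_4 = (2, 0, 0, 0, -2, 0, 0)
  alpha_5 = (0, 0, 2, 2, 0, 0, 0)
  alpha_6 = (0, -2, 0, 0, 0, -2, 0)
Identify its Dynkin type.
Compute the Cartan integers a_ij = 2(alpha_i, alpha_j)/(alpha_j, alpha_j); the resulting 6x6 Cartan matrix is
[[2, 0, 0, -1, -1, 0], [0, 2, -1, 0, 0, -1], [0, -1, 2, 0, -1, 0], [-1, 0, 0, 2, 0, 0], [-1, 0, -1, 0, 2, 0], [0, -1, 0, 0, 0, 2]].
All simple roots have the same length, so the diagram is simply laced. The associated Dynkin diagram is a chain of 6 nodes with single edges (A_6), so the type is A_6 (the algebra sl(7)).

A6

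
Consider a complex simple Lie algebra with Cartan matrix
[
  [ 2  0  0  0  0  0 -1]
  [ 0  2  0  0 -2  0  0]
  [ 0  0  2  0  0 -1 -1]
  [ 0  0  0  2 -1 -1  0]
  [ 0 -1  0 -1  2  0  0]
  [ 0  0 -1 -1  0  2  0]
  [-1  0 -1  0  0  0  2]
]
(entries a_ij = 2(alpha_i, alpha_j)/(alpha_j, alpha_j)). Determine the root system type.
The matrix has rank 7 with 2's on the diagonal. Reading the off-diagonal entries as Dynkin edges (a single edge where a_ij = a_ji = -1; a double or triple edge where a_ij * a_ji = 2 or 3), the diagram is a chain of 7 nodes with a double edge at one end; the terminal node there is the unique long simple root (C_7). One simple-root ordering that puts it in standard form is (alpha_1, alpha_7, alpha_3, alpha_6, alpha_4, alpha_5, alpha_2). So the algebra is type C_7, i.e. sp(14).

C_7 (sp(14))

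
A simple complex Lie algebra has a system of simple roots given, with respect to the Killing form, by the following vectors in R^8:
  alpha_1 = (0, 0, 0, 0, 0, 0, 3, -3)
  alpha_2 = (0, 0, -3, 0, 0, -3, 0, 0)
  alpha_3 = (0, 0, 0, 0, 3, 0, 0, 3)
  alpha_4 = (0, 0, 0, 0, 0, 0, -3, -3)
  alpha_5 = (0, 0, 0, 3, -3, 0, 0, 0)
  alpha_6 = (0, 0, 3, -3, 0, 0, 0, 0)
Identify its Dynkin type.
D_6

Compute the Cartan integers a_ij = 2(alpha_i, alpha_j)/(alpha_j, alpha_j); the resulting 6x6 Cartan matrix is
[[2, 0, -1, 0, 0, 0], [0, 2, 0, 0, 0, -1], [-1, 0, 2, -1, -1, 0], [0, 0, -1, 2, 0, 0], [0, 0, -1, 0, 2, -1], [0, -1, 0, 0, -1, 2]].
All simple roots have the same length, so the diagram is simply laced. The associated Dynkin diagram is a chain of 4 nodes with a fork of two nodes at one end (D_6), so the type is D_6 (the algebra so(12)).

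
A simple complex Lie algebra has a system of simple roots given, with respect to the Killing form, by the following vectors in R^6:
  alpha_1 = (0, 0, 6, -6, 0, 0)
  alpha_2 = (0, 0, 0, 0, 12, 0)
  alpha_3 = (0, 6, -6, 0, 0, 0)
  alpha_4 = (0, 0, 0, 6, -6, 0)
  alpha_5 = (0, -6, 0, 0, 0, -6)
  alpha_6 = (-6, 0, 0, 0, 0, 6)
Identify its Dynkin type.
C_6

Compute the Cartan integers a_ij = 2(alpha_i, alpha_j)/(alpha_j, alpha_j); the resulting 6x6 Cartan matrix is
[[2, 0, -1, -1, 0, 0], [0, 2, 0, -2, 0, 0], [-1, 0, 2, 0, -1, 0], [-1, -1, 0, 2, 0, 0], [0, 0, -1, 0, 2, -1], [0, 0, 0, 0, -1, 2]].
The roots have two lengths (squared-length ratio 2:1); the short ones are alpha_{1,3,4,5,6}. The associated Dynkin diagram is a chain of 6 nodes with a double edge at one end; the terminal node there is the unique long simple root (C_6), so the type is C_6 (the algebra sp(12)).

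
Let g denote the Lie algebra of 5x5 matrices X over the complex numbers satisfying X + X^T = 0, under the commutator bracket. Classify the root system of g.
This is so(5) with 5 odd, which has dimension 5(5-1)/2 = 10 and rank (5-1)/2 = 2. In the classification of classical Lie algebras, the orthogonal algebra so(2n+1) in an odd number of variables has type B_n; here n = 2, so the Dynkin diagram is a chain of 2 nodes with a double edge at one end; the terminal node there is the unique short simple root (B_2). Hence the type is B_2.

type B_2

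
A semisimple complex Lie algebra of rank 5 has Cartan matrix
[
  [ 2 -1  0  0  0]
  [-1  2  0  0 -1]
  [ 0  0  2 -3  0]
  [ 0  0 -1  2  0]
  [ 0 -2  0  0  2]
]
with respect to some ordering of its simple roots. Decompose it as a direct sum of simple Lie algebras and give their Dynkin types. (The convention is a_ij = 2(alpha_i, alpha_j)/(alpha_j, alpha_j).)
The diagram associated to this matrix has two connected components: the simple roots {alpha_1, alpha_2, alpha_5} form a chain of 3 nodes with a double edge at one end; the terminal node there is the unique long simple root (C_3), and {alpha_3, alpha_4} form two nodes joined by a triple edge (G_2). A semisimple Lie algebra decomposes uniquely as the direct sum of simple ideals, one per connected component of its Dynkin diagram, so g ≅ C_3 ⊕ G_2 (dimension 21 + 14 = 35).

C3 ⊕ G2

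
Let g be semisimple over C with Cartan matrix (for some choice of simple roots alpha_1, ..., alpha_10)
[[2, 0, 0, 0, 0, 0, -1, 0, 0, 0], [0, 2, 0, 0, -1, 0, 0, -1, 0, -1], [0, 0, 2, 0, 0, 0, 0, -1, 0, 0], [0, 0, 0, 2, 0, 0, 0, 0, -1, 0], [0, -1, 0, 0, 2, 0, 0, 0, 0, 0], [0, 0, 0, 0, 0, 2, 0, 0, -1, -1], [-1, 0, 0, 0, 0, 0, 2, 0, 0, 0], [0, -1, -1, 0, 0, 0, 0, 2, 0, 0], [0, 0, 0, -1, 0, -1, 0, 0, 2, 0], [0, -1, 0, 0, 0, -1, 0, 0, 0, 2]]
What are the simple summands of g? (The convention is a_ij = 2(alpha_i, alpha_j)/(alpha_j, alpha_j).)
A_2 (sl(3)) + E_8

The diagram associated to this matrix has two connected components: the simple roots {alpha_1, alpha_7} form a chain of 2 nodes with single edges (A_2), and {alpha_2, alpha_3, alpha_4, alpha_5, alpha_6, alpha_8, alpha_9, alpha_10} form a chain of 7 nodes with one extra node attached to the third node from one end (E_8). A semisimple Lie algebra decomposes uniquely as the direct sum of simple ideals, one per connected component of its Dynkin diagram, so g ≅ A_2 ⊕ E_8 (dimension 8 + 248 = 256).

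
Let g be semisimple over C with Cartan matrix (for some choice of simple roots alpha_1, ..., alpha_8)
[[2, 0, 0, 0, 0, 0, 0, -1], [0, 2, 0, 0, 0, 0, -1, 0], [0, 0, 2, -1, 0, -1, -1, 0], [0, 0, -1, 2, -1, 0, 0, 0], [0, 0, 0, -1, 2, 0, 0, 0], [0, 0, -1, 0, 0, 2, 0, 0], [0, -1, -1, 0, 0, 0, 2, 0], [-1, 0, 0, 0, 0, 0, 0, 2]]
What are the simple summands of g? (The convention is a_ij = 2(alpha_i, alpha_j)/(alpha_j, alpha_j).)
The diagram associated to this matrix has two connected components: the simple roots {alpha_1, alpha_8} form a chain of 2 nodes with single edges (A_2), and {alpha_2, alpha_3, alpha_4, alpha_5, alpha_6, alpha_7} form a chain of 5 nodes with one extra node attached to the third node from one end (E_6). A semisimple Lie algebra decomposes uniquely as the direct sum of simple ideals, one per connected component of its Dynkin diagram, so g ≅ A_2 ⊕ E_6 (dimension 8 + 78 = 86).

A2 ⊕ E6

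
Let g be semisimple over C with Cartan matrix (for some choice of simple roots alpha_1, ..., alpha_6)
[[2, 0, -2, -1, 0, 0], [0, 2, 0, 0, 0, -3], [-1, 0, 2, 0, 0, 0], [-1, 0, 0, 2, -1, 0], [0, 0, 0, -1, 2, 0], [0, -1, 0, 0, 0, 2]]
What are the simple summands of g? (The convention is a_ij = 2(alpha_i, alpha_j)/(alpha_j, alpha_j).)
type B_4 + type G_2

The diagram associated to this matrix has two connected components: the simple roots {alpha_1, alpha_3, alpha_4, alpha_5} form a chain of 4 nodes with a double edge at one end; the terminal node there is the unique short simple root (B_4), and {alpha_2, alpha_6} form two nodes joined by a triple edge (G_2). A semisimple Lie algebra decomposes uniquely as the direct sum of simple ideals, one per connected component of its Dynkin diagram, so g ≅ B_4 ⊕ G_2 (dimension 36 + 14 = 50).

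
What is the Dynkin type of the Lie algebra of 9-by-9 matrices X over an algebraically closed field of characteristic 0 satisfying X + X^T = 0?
This is so(9) with 9 odd, which has dimension 9(9-1)/2 = 36 and rank (9-1)/2 = 4. In the classification of classical Lie algebras, the orthogonal algebra so(2n+1) in an odd number of variables has type B_n; here n = 4, so the Dynkin diagram is a chain of 4 nodes with a double edge at one end; the terminal node there is the unique short simple root (B_4). Hence the type is B_4.

B_4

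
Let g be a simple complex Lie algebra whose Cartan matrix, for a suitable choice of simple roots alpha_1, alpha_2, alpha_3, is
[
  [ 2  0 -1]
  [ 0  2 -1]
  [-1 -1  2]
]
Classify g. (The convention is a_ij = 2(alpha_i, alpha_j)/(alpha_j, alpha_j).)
A_3 (sl(4))

The matrix has rank 3 with 2's on the diagonal. Reading the off-diagonal entries as Dynkin edges (a single edge where a_ij = a_ji = -1; a double or triple edge where a_ij * a_ji = 2 or 3), the diagram is a chain of 3 nodes with single edges (A_3). One simple-root ordering that puts it in standard form is (alpha_2, alpha_3, alpha_1). So the algebra is type A_3, i.e. sl(4).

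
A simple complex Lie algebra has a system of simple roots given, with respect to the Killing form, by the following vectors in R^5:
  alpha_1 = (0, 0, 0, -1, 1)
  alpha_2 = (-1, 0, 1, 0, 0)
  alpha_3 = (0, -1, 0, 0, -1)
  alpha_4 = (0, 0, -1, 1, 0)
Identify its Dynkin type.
Compute the Cartan integers a_ij = 2(alpha_i, alpha_j)/(alpha_j, alpha_j); the resulting 4x4 Cartan matrix is
[[2, 0, -1, -1], [0, 2, 0, -1], [-1, 0, 2, 0], [-1, -1, 0, 2]].
All simple roots have the same length, so the diagram is simply laced. The associated Dynkin diagram is a chain of 4 nodes with single edges (A_4), so the type is A_4 (the algebra sl(5)).

A_4 (sl(5))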